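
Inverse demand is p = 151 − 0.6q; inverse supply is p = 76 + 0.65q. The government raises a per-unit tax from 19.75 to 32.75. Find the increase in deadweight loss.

Competitive equilibrium: 151 − 0.6q = 76 + 0.65q → q* = 60, p* = 115.
For a per-unit tax t: Δq = t/1.25, so DWL = ½·t·(t/1.25) = t²/2.5.
At t = 19.75: DWL = 156.025. At t = 32.75: DWL = 429.025.
Increase = 429.025 − 156.025 = 273.

273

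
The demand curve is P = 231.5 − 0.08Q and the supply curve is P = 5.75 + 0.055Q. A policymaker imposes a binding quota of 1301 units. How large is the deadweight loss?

Competitive equilibrium: 231.5 − 0.08Q = 5.75 + 0.055Q → Q* = 1672.2222, P* = 97.7222.
At Q = 1301: demand price = 231.5 − 0.08·1301 = 127.42; supply price = 5.75 + 0.055·1301 = 77.305.
ΔQ = 1672.2222 − 1301 = 371.2222; wedge = 127.42 − 77.305 = 50.115.
DWL = ½ × 371.2222 × 50.115 = 9301.90.

9301.90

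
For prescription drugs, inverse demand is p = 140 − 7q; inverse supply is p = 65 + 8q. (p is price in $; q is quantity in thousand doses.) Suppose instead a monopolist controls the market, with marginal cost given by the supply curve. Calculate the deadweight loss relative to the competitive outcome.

$18.98 thousand

Competitive equilibrium: 140 − 7q = 65 + 8q → q* = 5, p* = 105.
Marginal revenue: MR = 140 − 14q. Set MR = MC: 140 − 14q = 65 + 8q → q_m = 3.4091.
Price p_m = 140 − 7·3.4091 = 116.1363; MC(q_m) = 65 + 8·3.4091 = 92.2728.
Competitive q* = 5, so Δq = 1.5909; wedge = 116.1363 − 92.2728 = 23.8635.
Deadweight loss = ½ × 1.5909 × 23.8635 = $18.98 thousand.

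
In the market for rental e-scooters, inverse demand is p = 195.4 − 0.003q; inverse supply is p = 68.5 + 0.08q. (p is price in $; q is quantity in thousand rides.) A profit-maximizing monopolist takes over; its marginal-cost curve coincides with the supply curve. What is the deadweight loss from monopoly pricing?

Competitive equilibrium: 195.4 − 0.003q = 68.5 + 0.08q → q* = 1528.9157, p* = 190.8133.
Marginal revenue: MR = 195.4 − 0.006q. Set MR = MC: 195.4 − 0.006q = 68.5 + 0.08q → q_m = 1475.5814.
Price p_m = 195.4 − 0.003·1475.5814 = 190.9733; MC(q_m) = 68.5 + 0.08·1475.5814 = 186.5465.
Competitive q* = 1528.9157, so Δq = 53.3343; wedge = 190.9733 − 186.5465 = 4.4268.
Deadweight loss = ½ × 53.3343 × 4.4268 = $118.05 thousand.

$118.05 thousand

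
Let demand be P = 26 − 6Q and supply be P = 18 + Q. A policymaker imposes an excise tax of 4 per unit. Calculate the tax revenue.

2.29

Competitive equilibrium: 26 − 6Q = 18 + Q → Q* = 1.1429, P* = 19.1429.
With the tax, the buyer price exceeds the seller price by 4: (26 − 6Q) − (18 + Q) = 4 → Q' = 0.5714.
Tax revenue = 4 × 0.5714 = 2.29.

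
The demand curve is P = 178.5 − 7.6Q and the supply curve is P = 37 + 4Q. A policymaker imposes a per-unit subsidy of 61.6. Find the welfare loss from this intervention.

163.56

Competitive equilibrium: 178.5 − 7.6Q = 37 + 4Q → Q* = 12.1983, P* = 85.7931.
The subsidy lowers effective supply by 61.6: P = 4Q − 24.6.
New quantity: 178.5 − 7.6Q = 4Q − 24.6 → Q' = 17.5086.
Overproduction ΔQ = 17.5086 − 12.1983 = 5.3103; wedge = subsidy = 61.6.
Deadweight loss = ½ × 5.3103 × 61.6 = 163.56.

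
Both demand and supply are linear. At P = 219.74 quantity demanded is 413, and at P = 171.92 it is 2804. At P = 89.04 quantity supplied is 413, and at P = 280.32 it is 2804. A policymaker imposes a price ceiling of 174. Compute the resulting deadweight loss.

3001.25

Demand slope = (171.92 − 219.74)/(2804 − 413) = −0.02, so P = 228 − 0.02Q.
Supply slope = (280.32 − 89.04)/(2804 − 413) = 0.08, so P = 56 + 0.08Q.
Competitive equilibrium: 228 − 0.02Q = 56 + 0.08Q → Q* = 1720, P* = 193.6.
At the ceiling P = 174, quantity supplied = (174 − 56)/0.08 = 1475.
Willingness to pay at Q' = 1475: 228 − 0.02·1475 = 198.5.
ΔQ = 1720 − 1475 = 245; wedge = 198.5 − 174 = 24.5.
DWL = ½ × 245 × 24.5 = 3001.25.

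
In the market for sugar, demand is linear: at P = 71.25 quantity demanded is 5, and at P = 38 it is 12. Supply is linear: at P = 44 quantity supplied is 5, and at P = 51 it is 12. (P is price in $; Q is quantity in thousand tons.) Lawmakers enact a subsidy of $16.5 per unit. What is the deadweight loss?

$23.67 thousand

Demand slope = (38 − 71.25)/(12 − 5) = −4.75, so P = 95 − 4.75Q.
Supply slope = (51 − 44)/(12 − 5) = 1, so P = 39 + Q.
Competitive equilibrium: 95 − 4.75Q = 39 + Q → Q* = 9.7391, P* = 48.7391.
The subsidy lowers effective supply by 16.5: P = 22.5 + Q.
New quantity: 95 − 4.75Q = 22.5 + Q → Q' = 12.6087.
Overproduction ΔQ = 12.6087 − 9.7391 = 2.8696; wedge = subsidy = 16.5.
The triangle = ½ × 2.8696 × 16.5 = $23.67 thousand.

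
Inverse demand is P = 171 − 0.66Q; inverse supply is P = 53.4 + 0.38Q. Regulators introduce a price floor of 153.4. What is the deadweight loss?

Competitive equilibrium: 171 − 0.66Q = 53.4 + 0.38Q → Q* = 113.0769, P* = 96.3692.
At the floor P = 153.4, quantity demanded = (171 − 153.4)/0.66 = 26.6667.
Sellers' marginal cost at Q' = 26.6667: 53.4 + 0.38·26.6667 = 63.5333.
ΔQ = 113.0769 − 26.6667 = 86.4102; wedge = 153.4 − 63.5333 = 89.8667.
DWL = ½ × 86.4102 × 89.8667 = 3882.70.

3882.70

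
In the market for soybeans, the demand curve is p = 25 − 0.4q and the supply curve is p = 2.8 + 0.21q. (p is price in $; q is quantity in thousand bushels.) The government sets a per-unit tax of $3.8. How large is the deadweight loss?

$11.84 thousand

Competitive equilibrium: 25 − 0.4q = 2.8 + 0.21q → q* = 36.3934, p* = 10.4426.
With the tax, the buyer price exceeds the seller price by 3.8: (25 − 0.4q) − (2.8 + 0.21q) = 3.8 → q' = 30.1639.
Δq = 36.3934 − 30.1639 = 6.2295; the wedge equals the tax, 3.8.
DWL = ½ × 6.2295 × 3.8 = $11.84 thousand.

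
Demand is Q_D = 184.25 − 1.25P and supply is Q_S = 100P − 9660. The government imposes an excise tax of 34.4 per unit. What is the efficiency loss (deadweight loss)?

730.47

In inverse form: demand P = 147.4 − 0.8Q, supply P = 96.6 + 0.01Q.
Competitive equilibrium: 147.4 − 0.8Q = 96.6 + 0.01Q → Q* = 62.716, P* = 97.2272.
With the tax, the buyer price exceeds the seller price by 34.4: (147.4 − 0.8Q) − (96.6 + 0.01Q) = 34.4 → Q' = 20.2469.
ΔQ = 62.716 − 20.2469 = 42.4691; the wedge equals the tax, 34.4.
Deadweight loss = ½ × 42.4691 × 34.4 = 730.47.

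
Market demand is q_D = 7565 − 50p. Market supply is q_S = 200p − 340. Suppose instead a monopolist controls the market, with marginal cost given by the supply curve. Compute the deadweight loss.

88415.45

In inverse form: demand p = 151.3 − 0.02q, supply p = 1.7 + 0.005q.
Competitive equilibrium: 151.3 − 0.02q = 1.7 + 0.005q → q* = 5984, p* = 31.62.
Marginal revenue: MR = 151.3 − 0.04q. Set MR = MC: 151.3 − 0.04q = 1.7 + 0.005q → q_m = 3324.44444.
Price p_m = 151.3 − 0.02·3324.44444 = 84.81111; MC(q_m) = 1.7 + 0.005·3324.44444 = 18.32222.
Competitive q* = 5984, so Δq = 2659.55556; wedge = 84.81111 − 18.32222 = 66.48889.
Deadweight loss = ½ × 2659.55556 × 66.48889 = 88415.45.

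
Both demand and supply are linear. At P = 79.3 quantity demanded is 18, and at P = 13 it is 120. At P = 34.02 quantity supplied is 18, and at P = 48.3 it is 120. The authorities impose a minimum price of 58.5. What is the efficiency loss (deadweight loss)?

253.16

Demand slope = (13 − 79.3)/(120 − 18) = −0.65, so P = 91 − 0.65Q.
Supply slope = (48.3 − 34.02)/(120 − 18) = 0.14, so P = 31.5 + 0.14Q.
Competitive equilibrium: 91 − 0.65Q = 31.5 + 0.14Q → Q* = 75.31646, P* = 42.0443.
At the floor P = 58.5, quantity demanded = (91 − 58.5)/0.65 = 50.
Sellers' marginal cost at Q' = 50: 31.5 + 0.14·50 = 38.5.
ΔQ = 75.31646 − 50 = 25.31646; wedge = 58.5 − 38.5 = 20.
Deadweight loss = ½ × 25.31646 × 20 = 253.16.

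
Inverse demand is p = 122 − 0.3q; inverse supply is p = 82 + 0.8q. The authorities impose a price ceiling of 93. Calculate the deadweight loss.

281.26

Competitive equilibrium: 122 − 0.3q = 82 + 0.8q → q* = 36.3636, p* = 111.0909.
At the ceiling p = 93, quantity supplied = (93 − 82)/0.8 = 13.75.
Willingness to pay at q' = 13.75: 122 − 0.3·13.75 = 117.875.
Δq = 36.3636 − 13.75 = 22.6136; wedge = 117.875 − 93 = 24.875.
Welfare loss = ½ × 22.6136 × 24.875 = 281.26.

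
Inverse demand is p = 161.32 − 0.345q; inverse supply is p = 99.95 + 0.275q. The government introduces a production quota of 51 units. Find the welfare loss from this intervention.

713.76

Competitive equilibrium: 161.32 − 0.345q = 99.95 + 0.275q → q* = 98.9839, p* = 127.1706.
At q = 51: demand price = 161.32 − 0.345·51 = 143.725; supply price = 99.95 + 0.275·51 = 113.975.
Δq = 98.9839 − 51 = 47.9839; wedge = 143.725 − 113.975 = 29.75.
Welfare loss = ½ × 47.9839 × 29.75 = 713.76.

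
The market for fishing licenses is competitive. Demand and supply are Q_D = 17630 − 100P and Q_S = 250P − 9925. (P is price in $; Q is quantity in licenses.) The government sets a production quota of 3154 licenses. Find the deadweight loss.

In inverse form: demand P = 176.3 − 0.01Q, supply P = 39.7 + 0.004Q.
Competitive equilibrium: 176.3 − 0.01Q = 39.7 + 0.004Q → Q* = 9757.1429, P* = 78.7286.
At Q = 3154: demand price = 176.3 − 0.01·3154 = 144.76; supply price = 39.7 + 0.004·3154 = 52.316.
ΔQ = 9757.1429 − 3154 = 6603.1429; wedge = 144.76 − 52.316 = 92.444.
Deadweight loss = ½ × 6603.1429 × 92.444 = $305210.47.

$305210.47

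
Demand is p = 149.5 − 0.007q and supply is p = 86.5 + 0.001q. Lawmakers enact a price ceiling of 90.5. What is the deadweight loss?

60062.50

Competitive equilibrium: 149.5 − 0.007q = 86.5 + 0.001q → q* = 7875, p* = 94.375.
At the ceiling p = 90.5, quantity supplied = (90.5 − 86.5)/0.001 = 4000.
Willingness to pay at q' = 4000: 149.5 − 0.007·4000 = 121.5.
Δq = 7875 − 4000 = 3875; wedge = 121.5 − 90.5 = 31.
Welfare loss = ½ × 3875 × 31 = 60062.50.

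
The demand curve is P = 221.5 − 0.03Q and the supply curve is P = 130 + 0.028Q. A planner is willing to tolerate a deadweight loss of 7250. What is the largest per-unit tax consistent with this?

29

Competitive equilibrium: 221.5 − 0.03Q = 130 + 0.028Q → Q* = 1577.5862, P* = 174.1724.
A tax t gives ΔQ = t/0.058 and wedge t, so DWL = t²/0.116.
t²/0.116 = 7250 → t² = 841 → t = 29.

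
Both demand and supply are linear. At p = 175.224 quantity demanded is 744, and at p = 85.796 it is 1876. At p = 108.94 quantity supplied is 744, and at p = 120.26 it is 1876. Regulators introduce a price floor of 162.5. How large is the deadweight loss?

15161.44

Demand slope = (85.796 − 175.224)/(1876 − 744) = −0.079, so p = 234 − 0.079q.
Supply slope = (120.26 − 108.94)/(1876 − 744) = 0.01, so p = 101.5 + 0.01q.
Competitive equilibrium: 234 − 0.079q = 101.5 + 0.01q → q* = 1488.76404, p* = 116.38764.
At the floor p = 162.5, quantity demanded = (234 − 162.5)/0.079 = 905.06329.
Sellers' marginal cost at q' = 905.06329: 101.5 + 0.01·905.06329 = 110.55063.
Δq = 1488.76404 − 905.06329 = 583.70075; wedge = 162.5 − 110.55063 = 51.94937.
DWL = ½ × 583.70075 × 51.94937 = 15161.44.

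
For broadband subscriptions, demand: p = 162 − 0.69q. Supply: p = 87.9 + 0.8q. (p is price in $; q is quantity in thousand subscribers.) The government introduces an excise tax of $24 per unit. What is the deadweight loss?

$193.29 thousand

Competitive equilibrium: 162 − 0.69q = 87.9 + 0.8q → q* = 49.7315, p* = 127.6852.
With the tax, the buyer price exceeds the seller price by 24: (162 − 0.69q) − (87.9 + 0.8q) = 24 → q' = 33.6242.
Δq = 49.7315 − 33.6242 = 16.1073; the wedge equals the tax, 24.
DWL = ½ × 16.1073 × 24 = $193.29 thousand.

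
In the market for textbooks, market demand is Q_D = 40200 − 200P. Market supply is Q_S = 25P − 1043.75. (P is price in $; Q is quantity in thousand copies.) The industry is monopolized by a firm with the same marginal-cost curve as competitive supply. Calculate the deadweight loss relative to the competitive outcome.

In inverse form: demand P = 201 − 0.005Q, supply P = 41.75 + 0.04Q.
Competitive equilibrium: 201 − 0.005Q = 41.75 + 0.04Q → Q* = 3538.8889, P* = 183.3056.
Marginal revenue: MR = 201 − 0.01Q. Set MR = MC: 201 − 0.01Q = 41.75 + 0.04Q → Q_m = 3185.
Price P_m = 201 − 0.005·3185 = 185.075; MC(Q_m) = 41.75 + 0.04·3185 = 169.15.
Competitive Q* = 3538.8889, so ΔQ = 353.8889; wedge = 185.075 − 169.15 = 15.925.
Welfare loss = ½ × 353.8889 × 15.925 = $2817.84 thousand.

$2817.84 thousand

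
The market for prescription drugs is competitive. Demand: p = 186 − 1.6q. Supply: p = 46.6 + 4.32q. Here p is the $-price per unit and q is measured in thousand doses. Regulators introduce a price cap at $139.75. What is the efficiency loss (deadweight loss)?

$11.66 thousand

Competitive equilibrium: 186 − 1.6q = 46.6 + 4.32q → q* = 23.5473, p* = 148.3243.
At the ceiling p = 139.75, quantity supplied = (139.75 − 46.6)/4.32 = 21.5625.
Willingness to pay at q' = 21.5625: 186 − 1.6·21.5625 = 151.5.
Δq = 23.5473 − 21.5625 = 1.9848; wedge = 151.5 − 139.75 = 11.75.
Deadweight loss = ½ × 1.9848 × 11.75 = $11.66 thousand.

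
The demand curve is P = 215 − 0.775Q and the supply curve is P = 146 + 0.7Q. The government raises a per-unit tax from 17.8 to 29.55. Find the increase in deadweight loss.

Competitive equilibrium: 215 − 0.775Q = 146 + 0.7Q → Q* = 46.7797, P* = 178.7458.
For a per-unit tax t: ΔQ = t/1.475, so DWL = ½·t·(t/1.475) = t²/2.95.
At t = 17.8: DWL = 107.403. At t = 29.55: DWL = 296.001.
Increase = 296.001 − 107.403 = 188.60.

188.60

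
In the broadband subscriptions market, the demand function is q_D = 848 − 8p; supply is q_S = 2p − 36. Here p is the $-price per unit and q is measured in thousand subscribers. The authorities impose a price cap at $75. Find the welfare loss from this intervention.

$224.45 thousand

In inverse form: demand p = 106 − 0.125q, supply p = 18 + 0.5q.
Competitive equilibrium: 106 − 0.125q = 18 + 0.5q → q* = 140.8, p* = 88.4.
At the ceiling p = 75, quantity supplied = (75 − 18)/0.5 = 114.
Willingness to pay at q' = 114: 106 − 0.125·114 = 91.75.
Δq = 140.8 − 114 = 26.8; wedge = 91.75 − 75 = 16.75.
Deadweight loss = ½ × 26.8 × 16.75 = $224.45 thousand.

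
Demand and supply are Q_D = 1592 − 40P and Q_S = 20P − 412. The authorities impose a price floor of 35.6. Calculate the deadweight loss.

290.40

In inverse form: demand P = 39.8 − 0.025Q, supply P = 20.6 + 0.05Q.
Competitive equilibrium: 39.8 − 0.025Q = 20.6 + 0.05Q → Q* = 256, P* = 33.4.
At the floor P = 35.6, quantity demanded = (39.8 − 35.6)/0.025 = 168.
Sellers' marginal cost at Q' = 168: 20.6 + 0.05·168 = 29.
ΔQ = 256 − 168 = 88; wedge = 35.6 − 29 = 6.6.
DWL = ½ × 88 × 6.6 = 290.40.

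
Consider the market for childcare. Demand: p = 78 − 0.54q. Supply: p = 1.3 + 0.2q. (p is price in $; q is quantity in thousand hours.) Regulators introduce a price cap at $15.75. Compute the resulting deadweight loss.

Competitive equilibrium: 78 − 0.54q = 1.3 + 0.2q → q* = 103.6486, p* = 22.0297.
At the ceiling p = 15.75, quantity supplied = (15.75 − 1.3)/0.2 = 72.25.
Willingness to pay at q' = 72.25: 78 − 0.54·72.25 = 38.985.
Δq = 103.6486 − 72.25 = 31.3986; wedge = 38.985 − 15.75 = 23.235.
Deadweight loss = ½ × 31.3986 × 23.235 = $364.77 thousand.

$364.77 thousand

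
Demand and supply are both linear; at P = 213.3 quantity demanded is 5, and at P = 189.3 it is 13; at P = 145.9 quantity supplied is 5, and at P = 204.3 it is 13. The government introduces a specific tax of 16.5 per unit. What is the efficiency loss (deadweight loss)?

Demand slope = (189.3 − 213.3)/(13 − 5) = −3, so P = 228.3 − 3Q.
Supply slope = (204.3 − 145.9)/(13 − 5) = 7.3, so P = 109.4 + 7.3Q.
Competitive equilibrium: 228.3 − 3Q = 109.4 + 7.3Q → Q* = 11.5437, P* = 193.6689.
With the tax, the buyer price exceeds the seller price by 16.5: (228.3 − 3Q) − (109.4 + 7.3Q) = 16.5 → Q' = 9.9417.
ΔQ = 11.5437 − 9.9417 = 1.602; the wedge equals the tax, 16.5.
Welfare loss = ½ × 1.602 × 16.5 = 13.22.

13.22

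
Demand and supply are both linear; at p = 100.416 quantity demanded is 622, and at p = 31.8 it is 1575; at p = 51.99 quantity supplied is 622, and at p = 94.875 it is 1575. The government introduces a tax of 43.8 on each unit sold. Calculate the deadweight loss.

8198.46

Demand slope = (31.8 − 100.416)/(1575 − 622) = −0.072, so p = 145.2 − 0.072q.
Supply slope = (94.875 − 51.99)/(1575 − 622) = 0.045, so p = 24 + 0.045q.
Competitive equilibrium: 145.2 − 0.072q = 24 + 0.045q → q* = 1035.8974, p* = 70.6154.
With the tax, the buyer price exceeds the seller price by 43.8: (145.2 − 0.072q) − (24 + 0.045q) = 43.8 → q' = 661.5385.
Δq = 1035.8974 − 661.5385 = 374.3589; the wedge equals the tax, 43.8.
Welfare loss = ½ × 374.3589 × 43.8 = 8198.46.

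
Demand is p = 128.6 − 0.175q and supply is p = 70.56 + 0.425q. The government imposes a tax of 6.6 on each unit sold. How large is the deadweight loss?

36.30

Competitive equilibrium: 128.6 − 0.175q = 70.56 + 0.425q → q* = 96.7333, p* = 111.6717.
With the tax, the buyer price exceeds the seller price by 6.6: (128.6 − 0.175q) − (70.56 + 0.425q) = 6.6 → q' = 85.7333.
Δq = 96.7333 − 85.7333 = 11; the wedge equals the tax, 6.6.
Deadweight loss = ½ × 11 × 6.6 = 36.30.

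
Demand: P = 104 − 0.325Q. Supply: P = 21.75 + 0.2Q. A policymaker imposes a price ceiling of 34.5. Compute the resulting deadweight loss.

2266.30

Competitive equilibrium: 104 − 0.325Q = 21.75 + 0.2Q → Q* = 156.6667, P* = 53.0833.
At the ceiling P = 34.5, quantity supplied = (34.5 − 21.75)/0.2 = 63.75.
Willingness to pay at Q' = 63.75: 104 − 0.325·63.75 = 83.2813.
ΔQ = 156.6667 − 63.75 = 92.9167; wedge = 83.2813 − 34.5 = 48.7813.
The triangle = ½ × 92.9167 × 48.7813 = 2266.30.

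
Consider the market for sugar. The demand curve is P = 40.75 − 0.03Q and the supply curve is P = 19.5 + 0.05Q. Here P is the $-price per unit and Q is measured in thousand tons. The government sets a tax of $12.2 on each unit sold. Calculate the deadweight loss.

Competitive equilibrium: 40.75 − 0.03Q = 19.5 + 0.05Q → Q* = 265.625, P* = 32.7813.
With the tax, the buyer price exceeds the seller price by 12.2: (40.75 − 0.03Q) − (19.5 + 0.05Q) = 12.2 → Q' = 113.125.
ΔQ = 265.625 − 113.125 = 152.5; the wedge equals the tax, 12.2.
The triangle = ½ × 152.5 × 12.2 = $930.25 thousand.

$930.25 thousand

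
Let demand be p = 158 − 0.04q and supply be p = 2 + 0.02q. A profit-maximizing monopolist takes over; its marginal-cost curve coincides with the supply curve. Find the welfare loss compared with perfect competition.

Competitive equilibrium: 158 − 0.04q = 2 + 0.02q → q* = 2600, p* = 54.
Marginal revenue: MR = 158 − 0.08q. Set MR = MC: 158 − 0.08q = 2 + 0.02q → q_m = 1560.
Price p_m = 158 − 0.04·1560 = 95.6; MC(q_m) = 2 + 0.02·1560 = 33.2.
Competitive q* = 2600, so Δq = 1040; wedge = 95.6 − 33.2 = 62.4.
Deadweight loss = ½ × 1040 × 62.4 = 32448.

32448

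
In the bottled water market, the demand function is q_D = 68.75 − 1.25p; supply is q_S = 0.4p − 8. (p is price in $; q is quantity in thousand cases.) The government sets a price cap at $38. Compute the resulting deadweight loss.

In inverse form: demand p = 55 − 0.8q, supply p = 20 + 2.5q.
Competitive equilibrium: 55 − 0.8q = 20 + 2.5q → q* = 10.6061, p* = 46.5152.
At the ceiling p = 38, quantity supplied = (38 − 20)/2.5 = 7.2.
Willingness to pay at q' = 7.2: 55 − 0.8·7.2 = 49.24.
Δq = 10.6061 − 7.2 = 3.4061; wedge = 49.24 − 38 = 11.24.
Welfare loss = ½ × 3.4061 × 11.24 = $19.14 thousand.

$19.14 thousand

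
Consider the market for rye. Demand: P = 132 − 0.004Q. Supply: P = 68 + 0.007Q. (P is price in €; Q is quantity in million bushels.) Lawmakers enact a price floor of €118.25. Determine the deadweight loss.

€31172.05 million

Competitive equilibrium: 132 − 0.004Q = 68 + 0.007Q → Q* = 5818.1818, P* = 108.7273.
At the floor P = 118.25, quantity demanded = (132 − 118.25)/0.004 = 3437.5.
Sellers' marginal cost at Q' = 3437.5: 68 + 0.007·3437.5 = 92.0625.
ΔQ = 5818.1818 − 3437.5 = 2380.6818; wedge = 118.25 − 92.0625 = 26.1875.
Deadweight loss = ½ × 2380.6818 × 26.1875 = €31172.05 million.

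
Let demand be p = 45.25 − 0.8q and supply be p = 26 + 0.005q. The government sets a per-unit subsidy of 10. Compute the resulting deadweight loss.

Competitive equilibrium: 45.25 − 0.8q = 26 + 0.005q → q* = 23.913, p* = 26.1196.
The subsidy lowers effective supply by 10: p = 16 + 0.005q.
New quantity: 45.25 − 0.8q = 16 + 0.005q → q' = 36.3354.
Overproduction Δq = 36.3354 − 23.913 = 12.4224; wedge = subsidy = 10.
Welfare loss = ½ × 12.4224 × 10 = 62.11.

62.11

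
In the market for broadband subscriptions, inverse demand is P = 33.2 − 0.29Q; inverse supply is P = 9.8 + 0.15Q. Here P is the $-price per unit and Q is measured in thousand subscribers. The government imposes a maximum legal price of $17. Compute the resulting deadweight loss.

$5.91 thousand

Competitive equilibrium: 33.2 − 0.29Q = 9.8 + 0.15Q → Q* = 53.1818, P* = 17.7773.
At the ceiling P = 17, quantity supplied = (17 − 9.8)/0.15 = 48.
Willingness to pay at Q' = 48: 33.2 − 0.29·48 = 19.28.
ΔQ = 53.1818 − 48 = 5.1818; wedge = 19.28 − 17 = 2.28.
Welfare loss = ½ × 5.1818 × 2.28 = $5.91 thousand.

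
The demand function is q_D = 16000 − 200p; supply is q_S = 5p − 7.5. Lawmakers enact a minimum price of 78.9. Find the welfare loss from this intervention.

2720.88

In inverse form: demand p = 80 − 0.005q, supply p = 1.5 + 0.2q.
Competitive equilibrium: 80 − 0.005q = 1.5 + 0.2q → q* = 382.9268, p* = 78.0854.
At the floor p = 78.9, quantity demanded = (80 − 78.9)/0.005 = 220.
Sellers' marginal cost at q' = 220: 1.5 + 0.2·220 = 45.5.
Δq = 382.9268 − 220 = 162.9268; wedge = 78.9 − 45.5 = 33.4.
Welfare loss = ½ × 162.9268 × 33.4 = 2720.88.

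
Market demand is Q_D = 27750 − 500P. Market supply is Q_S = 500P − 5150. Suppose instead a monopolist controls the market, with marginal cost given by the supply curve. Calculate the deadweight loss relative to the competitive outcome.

28375.56

In inverse form: demand P = 55.5 − 0.002Q, supply P = 10.3 + 0.002Q.
Competitive equilibrium: 55.5 − 0.002Q = 10.3 + 0.002Q → Q* = 11300, P* = 32.9.
Marginal revenue: MR = 55.5 − 0.004Q. Set MR = MC: 55.5 − 0.004Q = 10.3 + 0.002Q → Q_m = 7533.3333333.
Price P_m = 55.5 − 0.002·7533.3333333 = 40.4333333; MC(Q_m) = 10.3 + 0.002·7533.3333333 = 25.3666667.
Competitive Q* = 11300, so ΔQ = 3766.6666667; wedge = 40.4333333 − 25.3666667 = 15.0666666.
Welfare loss = ½ × 3766.6666667 × 15.0666666 = 28375.56.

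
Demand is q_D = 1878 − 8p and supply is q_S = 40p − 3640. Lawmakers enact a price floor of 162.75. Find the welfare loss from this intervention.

10963.41

In inverse form: demand p = 234.75 − 0.125q, supply p = 91 + 0.025q.
Competitive equilibrium: 234.75 − 0.125q = 91 + 0.025q → q* = 958.3333, p* = 114.9583.
At the floor p = 162.75, quantity demanded = (234.75 − 162.75)/0.125 = 576.
Sellers' marginal cost at q' = 576: 91 + 0.025·576 = 105.4.
Δq = 958.3333 − 576 = 382.3333; wedge = 162.75 − 105.4 = 57.35.
The triangle = ½ × 382.3333 × 57.35 = 10963.41.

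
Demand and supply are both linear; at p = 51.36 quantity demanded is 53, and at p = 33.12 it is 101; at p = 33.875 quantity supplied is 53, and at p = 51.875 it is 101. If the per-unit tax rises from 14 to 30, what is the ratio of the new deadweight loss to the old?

4.592

Demand slope = (33.12 − 51.36)/(101 − 53) = −0.38, so p = 71.5 − 0.38q.
Supply slope = (51.875 − 33.875)/(101 − 53) = 0.375, so p = 14 + 0.375q.
Competitive equilibrium: 71.5 − 0.38q = 14 + 0.375q → q* = 76.1589, p* = 42.5596.
For a per-unit tax t: Δq = t/0.755, so DWL = ½·t·(t/0.755) = t²/1.51.
At t = 14: DWL = 129.801. At t = 30: DWL = 596.026.
Ratio = (30/14)² = 4.592.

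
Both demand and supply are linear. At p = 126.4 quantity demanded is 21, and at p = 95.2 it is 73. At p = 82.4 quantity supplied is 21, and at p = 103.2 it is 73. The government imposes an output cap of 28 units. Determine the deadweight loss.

Demand slope = (95.2 − 126.4)/(73 − 21) = −0.6, so p = 139 − 0.6q.
Supply slope = (103.2 − 82.4)/(73 − 21) = 0.4, so p = 74 + 0.4q.
Competitive equilibrium: 139 − 0.6q = 74 + 0.4q → q* = 65, p* = 100.
At q = 28: demand price = 139 − 0.6·28 = 122.2; supply price = 74 + 0.4·28 = 85.2.
Δq = 65 − 28 = 37; wedge = 122.2 − 85.2 = 37.
Welfare loss = ½ × 37 × 37 = 684.50.

684.50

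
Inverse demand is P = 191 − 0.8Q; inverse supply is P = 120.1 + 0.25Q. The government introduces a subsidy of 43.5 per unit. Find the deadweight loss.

Competitive equilibrium: 191 − 0.8Q = 120.1 + 0.25Q → Q* = 67.5238, P* = 136.981.
The subsidy lowers effective supply by 43.5: P = 76.6 + 0.25Q.
New quantity: 191 − 0.8Q = 76.6 + 0.25Q → Q' = 108.9524.
Overproduction ΔQ = 108.9524 − 67.5238 = 41.4286; wedge = subsidy = 43.5.
Deadweight loss = ½ × 41.4286 × 43.5 = 901.07.

901.07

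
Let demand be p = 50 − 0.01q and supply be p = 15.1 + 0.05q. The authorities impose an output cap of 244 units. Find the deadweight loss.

Competitive equilibrium: 50 − 0.01q = 15.1 + 0.05q → q* = 581.6667, p* = 44.1833.
At q = 244: demand price = 50 − 0.01·244 = 47.56; supply price = 15.1 + 0.05·244 = 27.3.
Δq = 581.6667 − 244 = 337.6667; wedge = 47.56 − 27.3 = 20.26.
Deadweight loss = ½ × 337.6667 × 20.26 = 3420.56.

3420.56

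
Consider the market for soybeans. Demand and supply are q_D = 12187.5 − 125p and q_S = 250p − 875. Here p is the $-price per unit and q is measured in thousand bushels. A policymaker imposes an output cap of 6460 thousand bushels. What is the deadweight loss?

In inverse form: demand p = 97.5 − 0.008q, supply p = 3.5 + 0.004q.
Competitive equilibrium: 97.5 − 0.008q = 3.5 + 0.004q → q* = 7833.3333, p* = 34.8333.
At q = 6460: demand price = 97.5 − 0.008·6460 = 45.82; supply price = 3.5 + 0.004·6460 = 29.34.
Δq = 7833.3333 − 6460 = 1373.3333; wedge = 45.82 − 29.34 = 16.48.
Deadweight loss = ½ × 1373.3333 × 16.48 = $11316.27 thousand.

$11316.27 thousand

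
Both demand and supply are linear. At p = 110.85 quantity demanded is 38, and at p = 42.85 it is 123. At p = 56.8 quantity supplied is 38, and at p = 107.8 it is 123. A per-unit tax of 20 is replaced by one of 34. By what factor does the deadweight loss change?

2.89

Demand slope = (42.85 − 110.85)/(123 − 38) = −0.8, so p = 141.25 − 0.8q.
Supply slope = (107.8 − 56.8)/(123 − 38) = 0.6, so p = 34 + 0.6q.
Competitive equilibrium: 141.25 − 0.8q = 34 + 0.6q → q* = 76.6071, p* = 79.9643.
For a per-unit tax t: Δq = t/1.4, so DWL = ½·t·(t/1.4) = t²/2.8.
At t = 20: DWL = 142.857. At t = 34: DWL = 412.857.
Ratio = (34/20)² = 2.89.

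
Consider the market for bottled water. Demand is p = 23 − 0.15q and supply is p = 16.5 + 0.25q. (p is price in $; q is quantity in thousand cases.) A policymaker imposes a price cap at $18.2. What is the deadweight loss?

$17.86 thousand

Competitive equilibrium: 23 − 0.15q = 16.5 + 0.25q → q* = 16.25, p* = 20.5625.
At the ceiling p = 18.2, quantity supplied = (18.2 − 16.5)/0.25 = 6.8.
Willingness to pay at q' = 6.8: 23 − 0.15·6.8 = 21.98.
Δq = 16.25 − 6.8 = 9.45; wedge = 21.98 − 18.2 = 3.78.
Welfare loss = ½ × 9.45 × 3.78 = $17.86 thousand.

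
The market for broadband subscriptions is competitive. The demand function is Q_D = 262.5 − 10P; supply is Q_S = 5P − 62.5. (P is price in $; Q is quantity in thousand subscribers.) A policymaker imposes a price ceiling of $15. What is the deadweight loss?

$166.67 thousand

In inverse form: demand P = 26.25 − 0.1Q, supply P = 12.5 + 0.2Q.
Competitive equilibrium: 26.25 − 0.1Q = 12.5 + 0.2Q → Q* = 45.8333, P* = 21.6667.
At the ceiling P = 15, quantity supplied = (15 − 12.5)/0.2 = 12.5.
Willingness to pay at Q' = 12.5: 26.25 − 0.1·12.5 = 25.
ΔQ = 45.8333 − 12.5 = 33.3333; wedge = 25 − 15 = 10.
Welfare loss = ½ × 33.3333 × 10 = $166.67 thousand.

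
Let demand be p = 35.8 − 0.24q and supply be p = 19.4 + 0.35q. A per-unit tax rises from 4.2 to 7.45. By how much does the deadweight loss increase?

Competitive equilibrium: 35.8 − 0.24q = 19.4 + 0.35q → q* = 27.7966, p* = 29.1288.
For a per-unit tax t: Δq = t/0.59, so DWL = ½·t·(t/0.59) = t²/1.18.
At t = 4.2: DWL = 14.949. At t = 7.45: DWL = 47.036.
Increase = 47.036 − 14.949 = 32.09.

32.09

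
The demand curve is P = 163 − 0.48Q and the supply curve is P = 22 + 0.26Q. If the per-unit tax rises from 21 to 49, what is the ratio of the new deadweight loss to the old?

Competitive equilibrium: 163 − 0.48Q = 22 + 0.26Q → Q* = 190.5405, P* = 71.5405.
For a per-unit tax t: ΔQ = t/0.74, so DWL = ½·t·(t/0.74) = t²/1.48.
At t = 21: DWL = 297.973. At t = 49: DWL = 1622.297.
Ratio = (49/21)² = 5.444.

5.444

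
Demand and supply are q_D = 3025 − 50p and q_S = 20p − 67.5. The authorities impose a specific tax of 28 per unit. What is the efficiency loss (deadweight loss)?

5600

In inverse form: demand p = 60.5 − 0.02q, supply p = 3.375 + 0.05q.
Competitive equilibrium: 60.5 − 0.02q = 3.375 + 0.05q → q* = 816.0714, p* = 44.1786.
With the tax, the buyer price exceeds the seller price by 28: (60.5 − 0.02q) − (3.375 + 0.05q) = 28 → q' = 416.0714.
Δq = 816.0714 − 416.0714 = 400; the wedge equals the tax, 28.
DWL = ½ × 400 × 28 = 5600.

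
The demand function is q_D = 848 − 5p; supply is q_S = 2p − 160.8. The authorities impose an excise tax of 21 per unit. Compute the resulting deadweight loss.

In inverse form: demand p = 169.6 − 0.2q, supply p = 80.4 + 0.5q.
Competitive equilibrium: 169.6 − 0.2q = 80.4 + 0.5q → q* = 127.4286, p* = 144.1143.
With the tax, the buyer price exceeds the seller price by 21: (169.6 − 0.2q) − (80.4 + 0.5q) = 21 → q' = 97.4286.
Δq = 127.4286 − 97.4286 = 30; the wedge equals the tax, 21.
DWL = ½ × 30 × 21 = 315.

315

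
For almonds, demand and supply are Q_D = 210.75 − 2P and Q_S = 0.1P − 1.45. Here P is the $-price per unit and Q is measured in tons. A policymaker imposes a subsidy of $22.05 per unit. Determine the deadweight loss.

$23.15

In inverse form: demand P = 105.375 − 0.5Q, supply P = 14.5 + 10Q.
Competitive equilibrium: 105.375 − 0.5Q = 14.5 + 10Q → Q* = 8.6548, P* = 101.0476.
The subsidy lowers effective supply by 22.05: P = 10Q − 7.55.
New quantity: 105.375 − 0.5Q = 10Q − 7.55 → Q' = 10.7548.
Overproduction ΔQ = 10.7548 − 8.6548 = 2.1; wedge = subsidy = 22.05.
DWL = ½ × 2.1 × 22.05 = $23.15.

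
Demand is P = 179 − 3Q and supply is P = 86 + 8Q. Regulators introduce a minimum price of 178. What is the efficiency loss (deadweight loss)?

362.75

Competitive equilibrium: 179 − 3Q = 86 + 8Q → Q* = 8.4545, P* = 153.6364.
At the floor P = 178, quantity demanded = (179 − 178)/3 = 0.3333.
Sellers' marginal cost at Q' = 0.3333: 86 + 8·0.3333 = 88.6664.
ΔQ = 8.4545 − 0.3333 = 8.1212; wedge = 178 − 88.6664 = 89.3336.
DWL = ½ × 8.1212 × 89.3336 = 362.75.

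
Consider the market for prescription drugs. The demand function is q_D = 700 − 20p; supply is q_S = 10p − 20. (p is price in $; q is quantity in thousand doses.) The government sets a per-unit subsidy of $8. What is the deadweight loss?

$213.33 thousand

In inverse form: demand p = 35 − 0.05q, supply p = 2 + 0.1q.
Competitive equilibrium: 35 − 0.05q = 2 + 0.1q → q* = 220, p* = 24.
The subsidy lowers effective supply by 8: p = 0.1q − 6.
New quantity: 35 − 0.05q = 0.1q − 6 → q' = 273.3333.
Overproduction Δq = 273.3333 − 220 = 53.3333; wedge = subsidy = 8.
The triangle = ½ × 53.3333 × 8 = $213.33 thousand.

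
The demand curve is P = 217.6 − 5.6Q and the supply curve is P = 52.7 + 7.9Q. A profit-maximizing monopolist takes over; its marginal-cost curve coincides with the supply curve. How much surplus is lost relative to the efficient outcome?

86.57

Competitive equilibrium: 217.6 − 5.6Q = 52.7 + 7.9Q → Q* = 12.2148, P* = 149.197.
Marginal revenue: MR = 217.6 − 11.2Q. Set MR = MC: 217.6 − 11.2Q = 52.7 + 7.9Q → Q_m = 8.6335.
Price P_m = 217.6 − 5.6·8.6335 = 169.2524; MC(Q_m) = 52.7 + 7.9·8.6335 = 120.9047.
Competitive Q* = 12.2148, so ΔQ = 3.5813; wedge = 169.2524 − 120.9047 = 48.3477.
The triangle = ½ × 3.5813 × 48.3477 = 86.57.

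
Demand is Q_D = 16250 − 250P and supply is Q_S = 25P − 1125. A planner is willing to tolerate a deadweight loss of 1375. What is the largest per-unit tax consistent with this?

In inverse form: demand P = 65 − 0.004Q, supply P = 45 + 0.04Q.
Competitive equilibrium: 65 − 0.004Q = 45 + 0.04Q → Q* = 454.5455, P* = 63.1818.
A tax t gives ΔQ = t/0.044 and wedge t, so DWL = t²/0.088.
t²/0.088 = 1375 → t² = 121 → t = 11.

11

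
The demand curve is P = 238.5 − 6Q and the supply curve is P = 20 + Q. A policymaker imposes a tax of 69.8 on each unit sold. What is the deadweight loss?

348

Competitive equilibrium: 238.5 − 6Q = 20 + Q → Q* = 31.2143, P* = 51.2143.
With the tax, the buyer price exceeds the seller price by 69.8: (238.5 − 6Q) − (20 + Q) = 69.8 → Q' = 21.2429.
ΔQ = 31.2143 − 21.2429 = 9.9714; the wedge equals the tax, 69.8.
Welfare loss = ½ × 9.9714 × 69.8 = 348.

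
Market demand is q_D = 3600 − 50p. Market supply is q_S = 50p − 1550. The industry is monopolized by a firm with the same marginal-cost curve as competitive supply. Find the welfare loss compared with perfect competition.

2334.72

In inverse form: demand p = 72 − 0.02q, supply p = 31 + 0.02q.
Competitive equilibrium: 72 − 0.02q = 31 + 0.02q → q* = 1025, p* = 51.5.
Marginal revenue: MR = 72 − 0.04q. Set MR = MC: 72 − 0.04q = 31 + 0.02q → q_m = 683.33333.
Price p_m = 72 − 0.02·683.33333 = 58.33333; MC(q_m) = 31 + 0.02·683.33333 = 44.66667.
Competitive q* = 1025, so Δq = 341.66667; wedge = 58.33333 − 44.66667 = 13.66666.
Welfare loss = ½ × 341.66667 × 13.66666 = 2334.72.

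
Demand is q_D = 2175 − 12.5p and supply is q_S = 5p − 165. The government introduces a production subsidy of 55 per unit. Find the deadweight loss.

In inverse form: demand p = 174 − 0.08q, supply p = 33 + 0.2q.
Competitive equilibrium: 174 − 0.08q = 33 + 0.2q → q* = 503.5714, p* = 133.7143.
The subsidy lowers effective supply by 55: p = 0.2q − 22.
New quantity: 174 − 0.08q = 0.2q − 22 → q' = 700.
Overproduction Δq = 700 − 503.5714 = 196.4286; wedge = subsidy = 55.
DWL = ½ × 196.4286 × 55 = 5401.79.

5401.79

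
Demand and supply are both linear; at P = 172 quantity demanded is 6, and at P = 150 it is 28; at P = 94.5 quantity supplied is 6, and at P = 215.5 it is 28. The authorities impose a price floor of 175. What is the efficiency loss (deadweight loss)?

Demand slope = (150 − 172)/(28 − 6) = −1, so P = 178 − Q.
Supply slope = (215.5 − 94.5)/(28 − 6) = 5.5, so P = 61.5 + 5.5Q.
Competitive equilibrium: 178 − Q = 61.5 + 5.5Q → Q* = 17.9231, P* = 160.0769.
At the floor P = 175, quantity demanded = (178 − 175)/1 = 3.
Sellers' marginal cost at Q' = 3: 61.5 + 5.5·3 = 78.
ΔQ = 17.9231 − 3 = 14.9231; wedge = 175 − 78 = 97.
Deadweight loss = ½ × 14.9231 × 97 = 723.77.

723.77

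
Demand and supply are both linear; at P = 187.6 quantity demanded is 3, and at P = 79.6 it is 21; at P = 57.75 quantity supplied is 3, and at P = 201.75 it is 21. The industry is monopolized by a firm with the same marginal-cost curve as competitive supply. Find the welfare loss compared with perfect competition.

Demand slope = (79.6 − 187.6)/(21 − 3) = −6, so P = 205.6 − 6Q.
Supply slope = (201.75 − 57.75)/(21 − 3) = 8, so P = 33.75 + 8Q.
Competitive equilibrium: 205.6 − 6Q = 33.75 + 8Q → Q* = 12.275, P* = 131.95.
Marginal revenue: MR = 205.6 − 12Q. Set MR = MC: 205.6 − 12Q = 33.75 + 8Q → Q_m = 8.5925.
Price P_m = 205.6 − 6·8.5925 = 154.045; MC(Q_m) = 33.75 + 8·8.5925 = 102.49.
Competitive Q* = 12.275, so ΔQ = 3.6825; wedge = 154.045 − 102.49 = 51.555.
DWL = ½ × 3.6825 × 51.555 = 94.93.

94.93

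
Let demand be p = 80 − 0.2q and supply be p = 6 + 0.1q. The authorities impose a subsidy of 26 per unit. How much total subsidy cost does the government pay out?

8666.67

Competitive equilibrium: 80 − 0.2q = 6 + 0.1q → q* = 246.6667, p* = 30.6667.
The subsidy lowers effective supply by 26: p = 0.1q − 20.
New quantity: 80 − 0.2q = 0.1q − 20 → q' = 333.3333.
Total subsidy cost = 26 × 333.3333 = 8666.67.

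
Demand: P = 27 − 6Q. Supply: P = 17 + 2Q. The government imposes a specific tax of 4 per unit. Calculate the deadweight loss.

1

Competitive equilibrium: 27 − 6Q = 17 + 2Q → Q* = 1.25, P* = 19.5.
With the tax, the buyer price exceeds the seller price by 4: (27 − 6Q) − (17 + 2Q) = 4 → Q' = 0.75.
ΔQ = 1.25 − 0.75 = 0.5; the wedge equals the tax, 4.
The triangle = ½ × 0.5 × 4 = 1.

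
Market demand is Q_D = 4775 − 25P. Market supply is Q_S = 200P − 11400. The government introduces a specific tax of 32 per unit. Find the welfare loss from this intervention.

11377.78

In inverse form: demand P = 191 − 0.04Q, supply P = 57 + 0.005Q.
Competitive equilibrium: 191 − 0.04Q = 57 + 0.005Q → Q* = 2977.7778, P* = 71.8889.
With the tax, the buyer price exceeds the seller price by 32: (191 − 0.04Q) − (57 + 0.005Q) = 32 → Q' = 2266.6667.
ΔQ = 2977.7778 − 2266.6667 = 711.1111; the wedge equals the tax, 32.
Deadweight loss = ½ × 711.1111 × 32 = 11377.78.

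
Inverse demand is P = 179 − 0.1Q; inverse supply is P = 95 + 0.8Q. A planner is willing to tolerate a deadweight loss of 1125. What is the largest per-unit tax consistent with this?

45

Competitive equilibrium: 179 − 0.1Q = 95 + 0.8Q → Q* = 93.3333, P* = 169.6667.
A tax t gives ΔQ = t/0.9 and wedge t, so DWL = t²/1.8.
t²/1.8 = 1125 → t² = 2025 → t = 45.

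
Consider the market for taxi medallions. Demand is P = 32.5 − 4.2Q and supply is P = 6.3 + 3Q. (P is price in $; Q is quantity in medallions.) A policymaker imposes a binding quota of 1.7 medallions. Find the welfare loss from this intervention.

$13.53

Competitive equilibrium: 32.5 − 4.2Q = 6.3 + 3Q → Q* = 3.6389, P* = 17.2167.
At Q = 1.7: demand price = 32.5 − 4.2·1.7 = 25.36; supply price = 6.3 + 3·1.7 = 11.4.
ΔQ = 3.6389 − 1.7 = 1.9389; wedge = 25.36 − 11.4 = 13.96.
DWL = ½ × 1.9389 × 13.96 = $13.53.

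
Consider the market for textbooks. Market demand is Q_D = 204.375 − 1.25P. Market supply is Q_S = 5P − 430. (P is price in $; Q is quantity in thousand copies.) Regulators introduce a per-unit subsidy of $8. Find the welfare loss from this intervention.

$32 thousand

In inverse form: demand P = 163.5 − 0.8Q, supply P = 86 + 0.2Q.
Competitive equilibrium: 163.5 − 0.8Q = 86 + 0.2Q → Q* = 77.5, P* = 101.5.
The subsidy lowers effective supply by 8: P = 78 + 0.2Q.
New quantity: 163.5 − 0.8Q = 78 + 0.2Q → Q' = 85.5.
Overproduction ΔQ = 85.5 − 77.5 = 8; wedge = subsidy = 8.
DWL = ½ × 8 × 8 = $32 thousand.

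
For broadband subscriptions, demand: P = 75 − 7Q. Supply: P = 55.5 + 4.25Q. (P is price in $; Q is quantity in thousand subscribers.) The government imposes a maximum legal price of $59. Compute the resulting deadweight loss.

$4.66 thousand

Competitive equilibrium: 75 − 7Q = 55.5 + 4.25Q → Q* = 1.7333, P* = 62.8667.
At the ceiling P = 59, quantity supplied = (59 − 55.5)/4.25 = 0.8235.
Willingness to pay at Q' = 0.8235: 75 − 7·0.8235 = 69.2355.
ΔQ = 1.7333 − 0.8235 = 0.9098; wedge = 69.2355 − 59 = 10.2355.
The triangle = ½ × 0.9098 × 10.2355 = $4.66 thousand.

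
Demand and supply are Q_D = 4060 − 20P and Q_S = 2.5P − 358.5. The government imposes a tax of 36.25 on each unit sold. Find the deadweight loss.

1460.07

In inverse form: demand P = 203 − 0.05Q, supply P = 143.4 + 0.4Q.
Competitive equilibrium: 203 − 0.05Q = 143.4 + 0.4Q → Q* = 132.4444, P* = 196.3778.
With the tax, the buyer price exceeds the seller price by 36.25: (203 − 0.05Q) − (143.4 + 0.4Q) = 36.25 → Q' = 51.8889.
ΔQ = 132.4444 − 51.8889 = 80.5555; the wedge equals the tax, 36.25.
Deadweight loss = ½ × 80.5555 × 36.25 = 1460.07.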